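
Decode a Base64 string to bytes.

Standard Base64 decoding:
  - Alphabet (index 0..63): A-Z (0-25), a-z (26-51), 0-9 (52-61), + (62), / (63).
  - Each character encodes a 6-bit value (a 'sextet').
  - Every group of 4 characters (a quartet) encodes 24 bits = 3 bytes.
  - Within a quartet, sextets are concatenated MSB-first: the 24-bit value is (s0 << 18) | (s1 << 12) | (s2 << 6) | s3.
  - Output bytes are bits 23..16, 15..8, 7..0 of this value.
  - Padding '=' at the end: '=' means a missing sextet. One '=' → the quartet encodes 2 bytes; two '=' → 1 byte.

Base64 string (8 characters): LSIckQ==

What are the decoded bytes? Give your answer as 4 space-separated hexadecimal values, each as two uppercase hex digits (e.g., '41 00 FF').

After char 0 ('L'=11): chars_in_quartet=1 acc=0xB bytes_emitted=0
After char 1 ('S'=18): chars_in_quartet=2 acc=0x2D2 bytes_emitted=0
After char 2 ('I'=8): chars_in_quartet=3 acc=0xB488 bytes_emitted=0
After char 3 ('c'=28): chars_in_quartet=4 acc=0x2D221C -> emit 2D 22 1C, reset; bytes_emitted=3
After char 4 ('k'=36): chars_in_quartet=1 acc=0x24 bytes_emitted=3
After char 5 ('Q'=16): chars_in_quartet=2 acc=0x910 bytes_emitted=3
Padding '==': partial quartet acc=0x910 -> emit 91; bytes_emitted=4

Answer: 2D 22 1C 91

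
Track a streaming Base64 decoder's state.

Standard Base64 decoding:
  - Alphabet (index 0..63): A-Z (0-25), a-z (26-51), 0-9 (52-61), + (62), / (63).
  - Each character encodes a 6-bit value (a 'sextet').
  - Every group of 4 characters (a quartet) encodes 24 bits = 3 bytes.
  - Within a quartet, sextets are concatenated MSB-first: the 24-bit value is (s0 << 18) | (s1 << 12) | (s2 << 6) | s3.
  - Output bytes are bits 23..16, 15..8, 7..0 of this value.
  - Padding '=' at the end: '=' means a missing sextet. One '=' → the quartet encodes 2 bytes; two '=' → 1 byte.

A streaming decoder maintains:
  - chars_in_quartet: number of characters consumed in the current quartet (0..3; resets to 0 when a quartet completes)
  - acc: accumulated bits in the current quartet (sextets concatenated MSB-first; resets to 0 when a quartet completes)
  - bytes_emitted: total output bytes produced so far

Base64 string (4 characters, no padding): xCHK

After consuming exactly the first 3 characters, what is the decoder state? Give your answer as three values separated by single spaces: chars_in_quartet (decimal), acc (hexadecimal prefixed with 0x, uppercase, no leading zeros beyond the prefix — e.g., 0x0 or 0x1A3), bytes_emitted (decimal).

After char 0 ('x'=49): chars_in_quartet=1 acc=0x31 bytes_emitted=0
After char 1 ('C'=2): chars_in_quartet=2 acc=0xC42 bytes_emitted=0
After char 2 ('H'=7): chars_in_quartet=3 acc=0x31087 bytes_emitted=0

Answer: 3 0x31087 0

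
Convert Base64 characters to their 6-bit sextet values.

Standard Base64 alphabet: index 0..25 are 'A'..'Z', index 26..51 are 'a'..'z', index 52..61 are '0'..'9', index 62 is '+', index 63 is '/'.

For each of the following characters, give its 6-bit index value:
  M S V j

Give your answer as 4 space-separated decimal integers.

'M': A..Z range, ord('M') − ord('A') = 12
'S': A..Z range, ord('S') − ord('A') = 18
'V': A..Z range, ord('V') − ord('A') = 21
'j': a..z range, 26 + ord('j') − ord('a') = 35

Answer: 12 18 21 35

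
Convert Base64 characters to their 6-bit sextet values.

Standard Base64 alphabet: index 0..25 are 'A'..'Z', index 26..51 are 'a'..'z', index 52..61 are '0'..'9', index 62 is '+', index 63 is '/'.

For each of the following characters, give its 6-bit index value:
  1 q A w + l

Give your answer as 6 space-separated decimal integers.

Answer: 53 42 0 48 62 37

Derivation:
'1': 0..9 range, 52 + ord('1') − ord('0') = 53
'q': a..z range, 26 + ord('q') − ord('a') = 42
'A': A..Z range, ord('A') − ord('A') = 0
'w': a..z range, 26 + ord('w') − ord('a') = 48
'+': index 62
'l': a..z range, 26 + ord('l') − ord('a') = 37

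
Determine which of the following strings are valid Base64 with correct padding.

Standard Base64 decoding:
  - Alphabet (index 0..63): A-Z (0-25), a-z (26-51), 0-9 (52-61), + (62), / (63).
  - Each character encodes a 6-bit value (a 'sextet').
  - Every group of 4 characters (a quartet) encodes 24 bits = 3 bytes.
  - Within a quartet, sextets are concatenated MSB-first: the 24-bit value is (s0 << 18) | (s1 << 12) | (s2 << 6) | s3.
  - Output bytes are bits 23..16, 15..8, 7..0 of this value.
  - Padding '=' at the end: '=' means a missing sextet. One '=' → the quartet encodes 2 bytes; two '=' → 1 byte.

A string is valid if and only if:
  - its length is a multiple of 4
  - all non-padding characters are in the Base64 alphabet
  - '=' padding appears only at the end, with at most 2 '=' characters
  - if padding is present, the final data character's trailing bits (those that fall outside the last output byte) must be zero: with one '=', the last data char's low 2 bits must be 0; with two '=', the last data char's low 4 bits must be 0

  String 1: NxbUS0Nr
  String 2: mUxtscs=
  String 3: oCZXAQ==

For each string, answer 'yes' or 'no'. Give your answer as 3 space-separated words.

Answer: yes yes yes

Derivation:
String 1: 'NxbUS0Nr' → valid
String 2: 'mUxtscs=' → valid
String 3: 'oCZXAQ==' → valid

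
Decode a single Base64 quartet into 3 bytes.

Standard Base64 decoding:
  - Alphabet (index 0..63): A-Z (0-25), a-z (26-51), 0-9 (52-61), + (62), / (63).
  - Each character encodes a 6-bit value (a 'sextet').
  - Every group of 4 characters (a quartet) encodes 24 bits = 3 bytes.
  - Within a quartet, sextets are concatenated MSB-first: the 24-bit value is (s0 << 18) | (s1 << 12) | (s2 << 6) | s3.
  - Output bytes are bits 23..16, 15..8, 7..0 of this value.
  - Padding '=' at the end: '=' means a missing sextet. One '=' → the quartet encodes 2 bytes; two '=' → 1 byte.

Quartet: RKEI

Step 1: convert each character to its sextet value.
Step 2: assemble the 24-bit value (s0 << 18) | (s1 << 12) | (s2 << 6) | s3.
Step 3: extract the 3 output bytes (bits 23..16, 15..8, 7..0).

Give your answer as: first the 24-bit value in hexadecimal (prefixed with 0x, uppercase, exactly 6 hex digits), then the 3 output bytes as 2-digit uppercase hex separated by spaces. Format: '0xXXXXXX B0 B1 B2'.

Sextets: R=17, K=10, E=4, I=8
24-bit: (17<<18) | (10<<12) | (4<<6) | 8
      = 0x440000 | 0x00A000 | 0x000100 | 0x000008
      = 0x44A108
Bytes: (v>>16)&0xFF=44, (v>>8)&0xFF=A1, v&0xFF=08

Answer: 0x44A108 44 A1 08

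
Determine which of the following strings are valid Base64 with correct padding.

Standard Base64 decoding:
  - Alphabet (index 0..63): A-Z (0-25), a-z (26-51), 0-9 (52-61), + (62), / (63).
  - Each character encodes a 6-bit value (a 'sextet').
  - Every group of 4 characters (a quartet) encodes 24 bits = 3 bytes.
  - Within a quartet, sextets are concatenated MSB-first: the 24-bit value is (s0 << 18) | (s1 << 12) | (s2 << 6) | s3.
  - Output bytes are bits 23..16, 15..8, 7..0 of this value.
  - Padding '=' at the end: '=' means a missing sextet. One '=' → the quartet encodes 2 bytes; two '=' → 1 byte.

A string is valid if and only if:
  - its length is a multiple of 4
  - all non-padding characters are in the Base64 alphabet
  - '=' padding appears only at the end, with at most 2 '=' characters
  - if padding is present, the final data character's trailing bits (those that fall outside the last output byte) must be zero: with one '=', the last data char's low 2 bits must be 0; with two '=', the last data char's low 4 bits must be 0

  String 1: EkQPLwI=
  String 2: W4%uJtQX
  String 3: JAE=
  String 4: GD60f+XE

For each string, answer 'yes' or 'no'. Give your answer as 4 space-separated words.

String 1: 'EkQPLwI=' → valid
String 2: 'W4%uJtQX' → invalid (bad char(s): ['%'])
String 3: 'JAE=' → valid
String 4: 'GD60f+XE' → valid

Answer: yes no yes yes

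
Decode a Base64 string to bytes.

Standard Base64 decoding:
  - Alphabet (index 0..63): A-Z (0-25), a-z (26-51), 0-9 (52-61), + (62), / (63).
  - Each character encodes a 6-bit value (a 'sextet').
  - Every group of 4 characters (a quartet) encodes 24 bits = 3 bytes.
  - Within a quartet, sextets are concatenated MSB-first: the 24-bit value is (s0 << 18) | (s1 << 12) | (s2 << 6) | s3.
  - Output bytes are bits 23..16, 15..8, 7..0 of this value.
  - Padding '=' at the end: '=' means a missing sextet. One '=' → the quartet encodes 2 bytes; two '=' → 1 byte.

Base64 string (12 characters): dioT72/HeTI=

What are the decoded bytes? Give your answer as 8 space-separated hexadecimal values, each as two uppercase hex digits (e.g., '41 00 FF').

Answer: 76 2A 13 EF 6F C7 79 32

Derivation:
After char 0 ('d'=29): chars_in_quartet=1 acc=0x1D bytes_emitted=0
After char 1 ('i'=34): chars_in_quartet=2 acc=0x762 bytes_emitted=0
After char 2 ('o'=40): chars_in_quartet=3 acc=0x1D8A8 bytes_emitted=0
After char 3 ('T'=19): chars_in_quartet=4 acc=0x762A13 -> emit 76 2A 13, reset; bytes_emitted=3
After char 4 ('7'=59): chars_in_quartet=1 acc=0x3B bytes_emitted=3
After char 5 ('2'=54): chars_in_quartet=2 acc=0xEF6 bytes_emitted=3
After char 6 ('/'=63): chars_in_quartet=3 acc=0x3BDBF bytes_emitted=3
After char 7 ('H'=7): chars_in_quartet=4 acc=0xEF6FC7 -> emit EF 6F C7, reset; bytes_emitted=6
After char 8 ('e'=30): chars_in_quartet=1 acc=0x1E bytes_emitted=6
After char 9 ('T'=19): chars_in_quartet=2 acc=0x793 bytes_emitted=6
After char 10 ('I'=8): chars_in_quartet=3 acc=0x1E4C8 bytes_emitted=6
Padding '=': partial quartet acc=0x1E4C8 -> emit 79 32; bytes_emitted=8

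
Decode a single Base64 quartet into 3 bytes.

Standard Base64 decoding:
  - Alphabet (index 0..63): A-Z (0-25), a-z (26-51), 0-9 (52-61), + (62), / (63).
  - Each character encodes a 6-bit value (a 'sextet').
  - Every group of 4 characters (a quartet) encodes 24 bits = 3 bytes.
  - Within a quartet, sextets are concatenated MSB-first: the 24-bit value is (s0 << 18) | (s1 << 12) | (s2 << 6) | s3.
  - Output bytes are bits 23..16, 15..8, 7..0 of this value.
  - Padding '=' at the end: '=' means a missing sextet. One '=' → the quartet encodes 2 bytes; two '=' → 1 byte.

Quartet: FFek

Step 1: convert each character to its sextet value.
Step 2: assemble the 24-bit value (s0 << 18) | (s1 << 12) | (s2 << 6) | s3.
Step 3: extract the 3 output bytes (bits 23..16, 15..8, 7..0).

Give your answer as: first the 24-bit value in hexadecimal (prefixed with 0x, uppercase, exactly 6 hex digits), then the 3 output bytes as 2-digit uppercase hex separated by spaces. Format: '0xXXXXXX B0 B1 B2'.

Sextets: F=5, F=5, e=30, k=36
24-bit: (5<<18) | (5<<12) | (30<<6) | 36
      = 0x140000 | 0x005000 | 0x000780 | 0x000024
      = 0x1457A4
Bytes: (v>>16)&0xFF=14, (v>>8)&0xFF=57, v&0xFF=A4

Answer: 0x1457A4 14 57 A4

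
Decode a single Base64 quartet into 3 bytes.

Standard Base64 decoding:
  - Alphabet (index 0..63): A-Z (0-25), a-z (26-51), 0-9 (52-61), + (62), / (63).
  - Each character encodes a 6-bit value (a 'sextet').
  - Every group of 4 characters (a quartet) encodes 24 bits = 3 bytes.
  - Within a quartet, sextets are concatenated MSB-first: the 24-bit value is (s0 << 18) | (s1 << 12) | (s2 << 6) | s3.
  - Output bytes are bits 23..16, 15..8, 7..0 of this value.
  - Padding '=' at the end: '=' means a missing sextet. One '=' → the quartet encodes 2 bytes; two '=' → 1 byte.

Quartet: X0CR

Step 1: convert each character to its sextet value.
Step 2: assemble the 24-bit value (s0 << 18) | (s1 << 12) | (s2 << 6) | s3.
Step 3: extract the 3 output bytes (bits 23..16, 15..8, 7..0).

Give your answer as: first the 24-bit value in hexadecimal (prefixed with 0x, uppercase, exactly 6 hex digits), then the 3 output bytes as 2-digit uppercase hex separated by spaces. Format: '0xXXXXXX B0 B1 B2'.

Sextets: X=23, 0=52, C=2, R=17
24-bit: (23<<18) | (52<<12) | (2<<6) | 17
      = 0x5C0000 | 0x034000 | 0x000080 | 0x000011
      = 0x5F4091
Bytes: (v>>16)&0xFF=5F, (v>>8)&0xFF=40, v&0xFF=91

Answer: 0x5F4091 5F 40 91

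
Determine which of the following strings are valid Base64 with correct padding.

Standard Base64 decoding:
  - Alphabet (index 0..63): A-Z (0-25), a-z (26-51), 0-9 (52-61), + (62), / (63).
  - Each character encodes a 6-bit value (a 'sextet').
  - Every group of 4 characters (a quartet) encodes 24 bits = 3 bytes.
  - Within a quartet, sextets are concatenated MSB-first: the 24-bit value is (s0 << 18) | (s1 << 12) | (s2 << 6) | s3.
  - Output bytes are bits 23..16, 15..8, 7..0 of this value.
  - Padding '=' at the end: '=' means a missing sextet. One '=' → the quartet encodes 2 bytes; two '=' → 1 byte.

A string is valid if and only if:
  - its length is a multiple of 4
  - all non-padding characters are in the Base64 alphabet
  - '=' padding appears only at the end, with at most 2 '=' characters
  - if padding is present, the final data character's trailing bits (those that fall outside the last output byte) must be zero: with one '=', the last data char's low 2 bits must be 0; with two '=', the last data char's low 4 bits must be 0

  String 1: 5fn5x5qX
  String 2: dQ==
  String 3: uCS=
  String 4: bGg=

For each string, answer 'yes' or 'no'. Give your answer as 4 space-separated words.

String 1: '5fn5x5qX' → valid
String 2: 'dQ==' → valid
String 3: 'uCS=' → invalid (bad trailing bits)
String 4: 'bGg=' → valid

Answer: yes yes no yes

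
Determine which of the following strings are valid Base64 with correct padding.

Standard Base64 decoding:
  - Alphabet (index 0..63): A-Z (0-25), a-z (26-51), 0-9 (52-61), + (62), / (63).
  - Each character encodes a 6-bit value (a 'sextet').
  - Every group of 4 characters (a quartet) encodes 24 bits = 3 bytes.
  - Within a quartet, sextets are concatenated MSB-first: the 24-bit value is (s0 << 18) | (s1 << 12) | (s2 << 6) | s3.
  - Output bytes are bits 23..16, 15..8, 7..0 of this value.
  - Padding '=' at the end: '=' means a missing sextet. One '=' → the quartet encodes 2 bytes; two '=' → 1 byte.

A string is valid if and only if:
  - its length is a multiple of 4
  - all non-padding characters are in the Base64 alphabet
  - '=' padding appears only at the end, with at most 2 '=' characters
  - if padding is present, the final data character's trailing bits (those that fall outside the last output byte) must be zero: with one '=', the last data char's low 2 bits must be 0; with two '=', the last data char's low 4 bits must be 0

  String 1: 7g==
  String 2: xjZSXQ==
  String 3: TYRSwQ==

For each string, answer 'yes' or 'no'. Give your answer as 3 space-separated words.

String 1: '7g==' → valid
String 2: 'xjZSXQ==' → valid
String 3: 'TYRSwQ==' → valid

Answer: yes yes yes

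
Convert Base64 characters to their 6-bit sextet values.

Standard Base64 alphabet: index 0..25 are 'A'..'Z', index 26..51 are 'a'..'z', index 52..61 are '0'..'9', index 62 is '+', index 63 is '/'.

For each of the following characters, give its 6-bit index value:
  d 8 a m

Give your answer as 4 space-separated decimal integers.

Answer: 29 60 26 38

Derivation:
'd': a..z range, 26 + ord('d') − ord('a') = 29
'8': 0..9 range, 52 + ord('8') − ord('0') = 60
'a': a..z range, 26 + ord('a') − ord('a') = 26
'm': a..z range, 26 + ord('m') − ord('a') = 38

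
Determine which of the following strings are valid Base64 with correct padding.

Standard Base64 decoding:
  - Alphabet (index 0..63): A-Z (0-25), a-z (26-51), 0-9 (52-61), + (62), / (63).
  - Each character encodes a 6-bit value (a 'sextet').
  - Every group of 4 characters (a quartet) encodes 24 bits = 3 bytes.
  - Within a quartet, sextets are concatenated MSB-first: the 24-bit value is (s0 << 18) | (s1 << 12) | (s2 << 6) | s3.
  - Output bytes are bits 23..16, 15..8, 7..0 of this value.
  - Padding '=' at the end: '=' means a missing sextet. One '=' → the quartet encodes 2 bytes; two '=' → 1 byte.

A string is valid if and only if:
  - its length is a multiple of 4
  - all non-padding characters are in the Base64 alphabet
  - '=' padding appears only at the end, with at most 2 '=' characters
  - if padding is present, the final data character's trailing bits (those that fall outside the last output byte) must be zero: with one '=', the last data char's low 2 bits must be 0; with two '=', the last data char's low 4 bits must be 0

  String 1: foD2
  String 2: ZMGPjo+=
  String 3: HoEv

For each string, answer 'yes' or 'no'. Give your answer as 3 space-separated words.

Answer: yes no yes

Derivation:
String 1: 'foD2' → valid
String 2: 'ZMGPjo+=' → invalid (bad trailing bits)
String 3: 'HoEv' → valid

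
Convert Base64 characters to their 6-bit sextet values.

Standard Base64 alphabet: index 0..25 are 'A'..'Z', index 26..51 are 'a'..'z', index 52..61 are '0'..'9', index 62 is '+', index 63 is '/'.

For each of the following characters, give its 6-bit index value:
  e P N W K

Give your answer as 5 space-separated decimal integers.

Answer: 30 15 13 22 10

Derivation:
'e': a..z range, 26 + ord('e') − ord('a') = 30
'P': A..Z range, ord('P') − ord('A') = 15
'N': A..Z range, ord('N') − ord('A') = 13
'W': A..Z range, ord('W') − ord('A') = 22
'K': A..Z range, ord('K') − ord('A') = 10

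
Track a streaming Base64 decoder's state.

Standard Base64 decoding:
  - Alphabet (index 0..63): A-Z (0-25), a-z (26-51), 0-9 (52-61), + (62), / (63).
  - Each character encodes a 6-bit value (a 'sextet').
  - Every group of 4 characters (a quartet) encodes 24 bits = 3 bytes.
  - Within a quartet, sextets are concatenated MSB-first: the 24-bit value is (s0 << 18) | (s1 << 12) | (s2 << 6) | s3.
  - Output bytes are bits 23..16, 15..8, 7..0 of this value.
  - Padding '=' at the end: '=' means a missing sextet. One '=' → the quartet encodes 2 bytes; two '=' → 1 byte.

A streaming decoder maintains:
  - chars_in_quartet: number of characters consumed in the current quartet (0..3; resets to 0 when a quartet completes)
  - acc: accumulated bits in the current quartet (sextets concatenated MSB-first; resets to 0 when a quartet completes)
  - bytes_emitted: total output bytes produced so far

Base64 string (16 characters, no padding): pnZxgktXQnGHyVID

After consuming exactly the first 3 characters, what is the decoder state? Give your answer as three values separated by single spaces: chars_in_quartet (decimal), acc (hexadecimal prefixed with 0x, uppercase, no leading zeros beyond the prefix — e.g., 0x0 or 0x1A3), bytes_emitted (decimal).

After char 0 ('p'=41): chars_in_quartet=1 acc=0x29 bytes_emitted=0
After char 1 ('n'=39): chars_in_quartet=2 acc=0xA67 bytes_emitted=0
After char 2 ('Z'=25): chars_in_quartet=3 acc=0x299D9 bytes_emitted=0

Answer: 3 0x299D9 0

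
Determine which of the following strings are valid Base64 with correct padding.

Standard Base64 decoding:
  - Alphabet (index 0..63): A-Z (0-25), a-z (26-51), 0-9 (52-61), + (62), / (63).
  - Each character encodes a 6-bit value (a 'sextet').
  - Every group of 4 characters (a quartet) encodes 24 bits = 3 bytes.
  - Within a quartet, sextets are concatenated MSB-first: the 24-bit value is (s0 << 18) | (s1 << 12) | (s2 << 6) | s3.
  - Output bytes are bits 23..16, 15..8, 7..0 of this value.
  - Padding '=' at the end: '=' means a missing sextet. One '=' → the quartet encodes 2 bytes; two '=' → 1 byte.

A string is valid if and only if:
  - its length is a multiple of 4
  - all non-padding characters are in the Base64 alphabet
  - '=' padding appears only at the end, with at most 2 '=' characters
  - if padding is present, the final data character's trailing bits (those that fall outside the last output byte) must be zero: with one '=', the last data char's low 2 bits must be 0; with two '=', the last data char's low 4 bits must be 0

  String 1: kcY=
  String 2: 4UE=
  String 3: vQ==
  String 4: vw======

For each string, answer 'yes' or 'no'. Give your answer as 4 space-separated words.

String 1: 'kcY=' → valid
String 2: '4UE=' → valid
String 3: 'vQ==' → valid
String 4: 'vw======' → invalid (6 pad chars (max 2))

Answer: yes yes yes no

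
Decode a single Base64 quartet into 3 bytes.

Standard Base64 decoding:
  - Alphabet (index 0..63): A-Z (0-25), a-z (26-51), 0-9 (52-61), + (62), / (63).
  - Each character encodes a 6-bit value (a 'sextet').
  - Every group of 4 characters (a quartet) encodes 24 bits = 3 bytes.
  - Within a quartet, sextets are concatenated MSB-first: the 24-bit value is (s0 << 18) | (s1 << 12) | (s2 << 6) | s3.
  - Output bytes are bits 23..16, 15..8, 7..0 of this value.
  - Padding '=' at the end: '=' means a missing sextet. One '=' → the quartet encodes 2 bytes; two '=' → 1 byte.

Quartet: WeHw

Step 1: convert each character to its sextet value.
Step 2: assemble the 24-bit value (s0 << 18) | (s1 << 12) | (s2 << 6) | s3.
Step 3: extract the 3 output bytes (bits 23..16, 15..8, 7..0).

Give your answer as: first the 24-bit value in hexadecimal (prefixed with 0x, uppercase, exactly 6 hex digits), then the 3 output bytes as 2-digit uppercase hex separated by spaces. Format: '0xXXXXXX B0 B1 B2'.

Answer: 0x59E1F0 59 E1 F0

Derivation:
Sextets: W=22, e=30, H=7, w=48
24-bit: (22<<18) | (30<<12) | (7<<6) | 48
      = 0x580000 | 0x01E000 | 0x0001C0 | 0x000030
      = 0x59E1F0
Bytes: (v>>16)&0xFF=59, (v>>8)&0xFF=E1, v&0xFF=F0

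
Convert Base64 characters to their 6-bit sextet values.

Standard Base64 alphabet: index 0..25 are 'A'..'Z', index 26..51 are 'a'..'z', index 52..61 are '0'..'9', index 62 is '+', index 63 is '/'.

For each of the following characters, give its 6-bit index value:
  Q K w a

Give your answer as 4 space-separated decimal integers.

'Q': A..Z range, ord('Q') − ord('A') = 16
'K': A..Z range, ord('K') − ord('A') = 10
'w': a..z range, 26 + ord('w') − ord('a') = 48
'a': a..z range, 26 + ord('a') − ord('a') = 26

Answer: 16 10 48 26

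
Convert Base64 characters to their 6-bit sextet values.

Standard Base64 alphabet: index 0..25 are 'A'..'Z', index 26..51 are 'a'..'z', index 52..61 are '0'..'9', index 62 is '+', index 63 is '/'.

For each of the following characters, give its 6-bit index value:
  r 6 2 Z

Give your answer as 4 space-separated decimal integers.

Answer: 43 58 54 25

Derivation:
'r': a..z range, 26 + ord('r') − ord('a') = 43
'6': 0..9 range, 52 + ord('6') − ord('0') = 58
'2': 0..9 range, 52 + ord('2') − ord('0') = 54
'Z': A..Z range, ord('Z') − ord('A') = 25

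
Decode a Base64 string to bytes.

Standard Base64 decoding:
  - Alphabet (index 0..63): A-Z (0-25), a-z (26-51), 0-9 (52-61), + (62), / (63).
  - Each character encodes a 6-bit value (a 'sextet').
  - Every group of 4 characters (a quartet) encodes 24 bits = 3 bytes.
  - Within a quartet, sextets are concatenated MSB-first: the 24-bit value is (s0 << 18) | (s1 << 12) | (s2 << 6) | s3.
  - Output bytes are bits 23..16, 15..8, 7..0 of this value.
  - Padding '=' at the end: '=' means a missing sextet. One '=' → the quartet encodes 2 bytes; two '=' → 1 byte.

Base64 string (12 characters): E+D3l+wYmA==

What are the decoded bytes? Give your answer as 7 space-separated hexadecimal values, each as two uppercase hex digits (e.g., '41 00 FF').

After char 0 ('E'=4): chars_in_quartet=1 acc=0x4 bytes_emitted=0
After char 1 ('+'=62): chars_in_quartet=2 acc=0x13E bytes_emitted=0
After char 2 ('D'=3): chars_in_quartet=3 acc=0x4F83 bytes_emitted=0
After char 3 ('3'=55): chars_in_quartet=4 acc=0x13E0F7 -> emit 13 E0 F7, reset; bytes_emitted=3
After char 4 ('l'=37): chars_in_quartet=1 acc=0x25 bytes_emitted=3
After char 5 ('+'=62): chars_in_quartet=2 acc=0x97E bytes_emitted=3
After char 6 ('w'=48): chars_in_quartet=3 acc=0x25FB0 bytes_emitted=3
After char 7 ('Y'=24): chars_in_quartet=4 acc=0x97EC18 -> emit 97 EC 18, reset; bytes_emitted=6
After char 8 ('m'=38): chars_in_quartet=1 acc=0x26 bytes_emitted=6
After char 9 ('A'=0): chars_in_quartet=2 acc=0x980 bytes_emitted=6
Padding '==': partial quartet acc=0x980 -> emit 98; bytes_emitted=7

Answer: 13 E0 F7 97 EC 18 98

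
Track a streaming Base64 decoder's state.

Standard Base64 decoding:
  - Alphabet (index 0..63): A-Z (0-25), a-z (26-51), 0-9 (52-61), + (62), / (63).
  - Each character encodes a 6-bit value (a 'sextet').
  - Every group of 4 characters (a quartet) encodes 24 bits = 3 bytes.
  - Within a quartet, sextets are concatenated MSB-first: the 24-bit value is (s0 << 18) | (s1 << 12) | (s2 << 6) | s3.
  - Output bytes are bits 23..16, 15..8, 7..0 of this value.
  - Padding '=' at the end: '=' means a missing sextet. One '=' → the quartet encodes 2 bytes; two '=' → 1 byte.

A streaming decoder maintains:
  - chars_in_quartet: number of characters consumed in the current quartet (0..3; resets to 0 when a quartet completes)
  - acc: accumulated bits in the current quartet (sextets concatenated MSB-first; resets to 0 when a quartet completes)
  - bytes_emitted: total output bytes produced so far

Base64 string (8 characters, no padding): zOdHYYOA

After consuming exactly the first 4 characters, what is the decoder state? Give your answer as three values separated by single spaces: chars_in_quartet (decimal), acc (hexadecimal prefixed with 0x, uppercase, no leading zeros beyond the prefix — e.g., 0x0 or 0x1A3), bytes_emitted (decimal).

After char 0 ('z'=51): chars_in_quartet=1 acc=0x33 bytes_emitted=0
After char 1 ('O'=14): chars_in_quartet=2 acc=0xCCE bytes_emitted=0
After char 2 ('d'=29): chars_in_quartet=3 acc=0x3339D bytes_emitted=0
After char 3 ('H'=7): chars_in_quartet=4 acc=0xCCE747 -> emit CC E7 47, reset; bytes_emitted=3

Answer: 0 0x0 3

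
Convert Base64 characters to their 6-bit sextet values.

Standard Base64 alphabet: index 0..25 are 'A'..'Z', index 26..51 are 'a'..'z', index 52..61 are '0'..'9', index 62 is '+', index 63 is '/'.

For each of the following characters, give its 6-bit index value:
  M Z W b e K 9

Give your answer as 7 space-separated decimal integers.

Answer: 12 25 22 27 30 10 61

Derivation:
'M': A..Z range, ord('M') − ord('A') = 12
'Z': A..Z range, ord('Z') − ord('A') = 25
'W': A..Z range, ord('W') − ord('A') = 22
'b': a..z range, 26 + ord('b') − ord('a') = 27
'e': a..z range, 26 + ord('e') − ord('a') = 30
'K': A..Z range, ord('K') − ord('A') = 10
'9': 0..9 range, 52 + ord('9') − ord('0') = 61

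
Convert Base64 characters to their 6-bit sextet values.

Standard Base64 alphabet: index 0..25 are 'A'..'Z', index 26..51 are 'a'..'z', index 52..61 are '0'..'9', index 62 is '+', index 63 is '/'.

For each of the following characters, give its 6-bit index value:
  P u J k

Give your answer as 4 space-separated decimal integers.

Answer: 15 46 9 36

Derivation:
'P': A..Z range, ord('P') − ord('A') = 15
'u': a..z range, 26 + ord('u') − ord('a') = 46
'J': A..Z range, ord('J') − ord('A') = 9
'k': a..z range, 26 + ord('k') − ord('a') = 36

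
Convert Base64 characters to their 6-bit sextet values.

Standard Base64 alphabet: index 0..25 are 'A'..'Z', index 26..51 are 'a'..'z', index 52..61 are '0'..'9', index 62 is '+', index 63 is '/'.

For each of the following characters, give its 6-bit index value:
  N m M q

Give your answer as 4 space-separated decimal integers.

Answer: 13 38 12 42

Derivation:
'N': A..Z range, ord('N') − ord('A') = 13
'm': a..z range, 26 + ord('m') − ord('a') = 38
'M': A..Z range, ord('M') − ord('A') = 12
'q': a..z range, 26 + ord('q') − ord('a') = 42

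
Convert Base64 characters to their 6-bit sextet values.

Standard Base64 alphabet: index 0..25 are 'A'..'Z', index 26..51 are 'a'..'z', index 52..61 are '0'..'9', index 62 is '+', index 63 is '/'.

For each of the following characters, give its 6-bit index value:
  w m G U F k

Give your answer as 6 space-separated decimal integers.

'w': a..z range, 26 + ord('w') − ord('a') = 48
'm': a..z range, 26 + ord('m') − ord('a') = 38
'G': A..Z range, ord('G') − ord('A') = 6
'U': A..Z range, ord('U') − ord('A') = 20
'F': A..Z range, ord('F') − ord('A') = 5
'k': a..z range, 26 + ord('k') − ord('a') = 36

Answer: 48 38 6 20 5 36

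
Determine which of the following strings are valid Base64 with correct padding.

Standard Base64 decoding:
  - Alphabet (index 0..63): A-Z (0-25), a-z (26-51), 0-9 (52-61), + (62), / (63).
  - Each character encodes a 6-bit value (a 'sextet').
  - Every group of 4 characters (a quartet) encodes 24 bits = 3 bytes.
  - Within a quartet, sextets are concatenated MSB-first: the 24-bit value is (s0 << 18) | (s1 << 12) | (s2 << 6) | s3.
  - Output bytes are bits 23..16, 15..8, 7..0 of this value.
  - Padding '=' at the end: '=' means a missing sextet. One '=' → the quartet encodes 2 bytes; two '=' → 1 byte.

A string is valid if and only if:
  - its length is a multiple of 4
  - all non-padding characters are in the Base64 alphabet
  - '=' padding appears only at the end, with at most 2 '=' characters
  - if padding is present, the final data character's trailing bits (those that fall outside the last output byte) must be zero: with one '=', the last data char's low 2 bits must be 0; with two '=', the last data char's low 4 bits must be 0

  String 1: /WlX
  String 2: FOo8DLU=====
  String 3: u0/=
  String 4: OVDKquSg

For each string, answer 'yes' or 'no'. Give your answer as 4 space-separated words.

Answer: yes no no yes

Derivation:
String 1: '/WlX' → valid
String 2: 'FOo8DLU=====' → invalid (5 pad chars (max 2))
String 3: 'u0/=' → invalid (bad trailing bits)
String 4: 'OVDKquSg' → valid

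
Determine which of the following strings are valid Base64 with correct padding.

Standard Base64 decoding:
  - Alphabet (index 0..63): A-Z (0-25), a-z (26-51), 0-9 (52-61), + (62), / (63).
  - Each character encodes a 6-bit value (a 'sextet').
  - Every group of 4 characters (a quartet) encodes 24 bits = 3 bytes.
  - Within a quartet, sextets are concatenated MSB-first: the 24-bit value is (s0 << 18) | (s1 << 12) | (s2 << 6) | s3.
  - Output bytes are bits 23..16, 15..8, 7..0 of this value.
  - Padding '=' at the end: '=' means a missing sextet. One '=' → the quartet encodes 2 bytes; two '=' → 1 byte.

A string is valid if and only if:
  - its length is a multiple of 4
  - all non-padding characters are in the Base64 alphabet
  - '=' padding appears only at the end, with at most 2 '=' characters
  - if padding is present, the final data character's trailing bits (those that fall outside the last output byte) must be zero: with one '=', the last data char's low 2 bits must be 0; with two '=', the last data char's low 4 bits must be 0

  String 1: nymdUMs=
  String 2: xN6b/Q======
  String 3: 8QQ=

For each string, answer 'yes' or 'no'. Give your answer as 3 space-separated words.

String 1: 'nymdUMs=' → valid
String 2: 'xN6b/Q======' → invalid (6 pad chars (max 2))
String 3: '8QQ=' → valid

Answer: yes no yes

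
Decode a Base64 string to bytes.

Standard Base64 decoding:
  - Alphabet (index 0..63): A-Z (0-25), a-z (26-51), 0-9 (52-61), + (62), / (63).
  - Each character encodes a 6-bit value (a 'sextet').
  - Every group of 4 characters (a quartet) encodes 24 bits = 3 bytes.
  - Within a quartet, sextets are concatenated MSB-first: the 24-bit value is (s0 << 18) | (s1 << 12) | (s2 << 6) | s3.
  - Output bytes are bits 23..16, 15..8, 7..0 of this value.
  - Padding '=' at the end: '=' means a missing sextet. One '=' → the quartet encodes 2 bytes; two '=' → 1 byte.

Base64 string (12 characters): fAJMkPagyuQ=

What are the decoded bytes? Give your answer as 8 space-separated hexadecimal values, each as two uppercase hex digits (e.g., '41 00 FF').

After char 0 ('f'=31): chars_in_quartet=1 acc=0x1F bytes_emitted=0
After char 1 ('A'=0): chars_in_quartet=2 acc=0x7C0 bytes_emitted=0
After char 2 ('J'=9): chars_in_quartet=3 acc=0x1F009 bytes_emitted=0
After char 3 ('M'=12): chars_in_quartet=4 acc=0x7C024C -> emit 7C 02 4C, reset; bytes_emitted=3
After char 4 ('k'=36): chars_in_quartet=1 acc=0x24 bytes_emitted=3
After char 5 ('P'=15): chars_in_quartet=2 acc=0x90F bytes_emitted=3
After char 6 ('a'=26): chars_in_quartet=3 acc=0x243DA bytes_emitted=3
After char 7 ('g'=32): chars_in_quartet=4 acc=0x90F6A0 -> emit 90 F6 A0, reset; bytes_emitted=6
After char 8 ('y'=50): chars_in_quartet=1 acc=0x32 bytes_emitted=6
After char 9 ('u'=46): chars_in_quartet=2 acc=0xCAE bytes_emitted=6
After char 10 ('Q'=16): chars_in_quartet=3 acc=0x32B90 bytes_emitted=6
Padding '=': partial quartet acc=0x32B90 -> emit CA E4; bytes_emitted=8

Answer: 7C 02 4C 90 F6 A0 CA E4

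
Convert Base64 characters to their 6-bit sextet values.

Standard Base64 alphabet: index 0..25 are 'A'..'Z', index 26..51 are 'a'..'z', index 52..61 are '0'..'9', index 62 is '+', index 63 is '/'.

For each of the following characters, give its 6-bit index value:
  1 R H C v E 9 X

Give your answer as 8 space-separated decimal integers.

Answer: 53 17 7 2 47 4 61 23

Derivation:
'1': 0..9 range, 52 + ord('1') − ord('0') = 53
'R': A..Z range, ord('R') − ord('A') = 17
'H': A..Z range, ord('H') − ord('A') = 7
'C': A..Z range, ord('C') − ord('A') = 2
'v': a..z range, 26 + ord('v') − ord('a') = 47
'E': A..Z range, ord('E') − ord('A') = 4
'9': 0..9 range, 52 + ord('9') − ord('0') = 61
'X': A..Z range, ord('X') − ord('A') = 23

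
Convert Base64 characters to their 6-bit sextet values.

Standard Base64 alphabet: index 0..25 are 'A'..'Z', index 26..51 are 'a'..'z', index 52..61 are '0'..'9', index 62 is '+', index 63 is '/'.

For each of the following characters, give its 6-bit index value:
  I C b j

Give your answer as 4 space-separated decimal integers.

'I': A..Z range, ord('I') − ord('A') = 8
'C': A..Z range, ord('C') − ord('A') = 2
'b': a..z range, 26 + ord('b') − ord('a') = 27
'j': a..z range, 26 + ord('j') − ord('a') = 35

Answer: 8 2 27 35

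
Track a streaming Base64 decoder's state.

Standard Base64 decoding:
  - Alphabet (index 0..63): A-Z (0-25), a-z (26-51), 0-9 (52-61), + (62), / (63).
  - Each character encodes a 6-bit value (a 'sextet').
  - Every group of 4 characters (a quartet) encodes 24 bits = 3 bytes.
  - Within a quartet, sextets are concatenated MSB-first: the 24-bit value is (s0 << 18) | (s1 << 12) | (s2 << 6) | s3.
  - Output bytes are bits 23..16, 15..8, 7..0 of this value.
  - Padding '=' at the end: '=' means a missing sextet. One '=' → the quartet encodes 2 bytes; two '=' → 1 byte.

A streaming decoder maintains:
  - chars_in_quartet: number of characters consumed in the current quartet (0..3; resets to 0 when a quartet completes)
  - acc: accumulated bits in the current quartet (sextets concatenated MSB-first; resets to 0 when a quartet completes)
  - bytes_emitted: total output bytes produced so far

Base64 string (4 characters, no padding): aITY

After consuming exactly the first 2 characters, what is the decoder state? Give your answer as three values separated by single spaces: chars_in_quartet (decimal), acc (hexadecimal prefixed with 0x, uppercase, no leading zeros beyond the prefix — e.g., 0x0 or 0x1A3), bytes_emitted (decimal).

After char 0 ('a'=26): chars_in_quartet=1 acc=0x1A bytes_emitted=0
After char 1 ('I'=8): chars_in_quartet=2 acc=0x688 bytes_emitted=0

Answer: 2 0x688 0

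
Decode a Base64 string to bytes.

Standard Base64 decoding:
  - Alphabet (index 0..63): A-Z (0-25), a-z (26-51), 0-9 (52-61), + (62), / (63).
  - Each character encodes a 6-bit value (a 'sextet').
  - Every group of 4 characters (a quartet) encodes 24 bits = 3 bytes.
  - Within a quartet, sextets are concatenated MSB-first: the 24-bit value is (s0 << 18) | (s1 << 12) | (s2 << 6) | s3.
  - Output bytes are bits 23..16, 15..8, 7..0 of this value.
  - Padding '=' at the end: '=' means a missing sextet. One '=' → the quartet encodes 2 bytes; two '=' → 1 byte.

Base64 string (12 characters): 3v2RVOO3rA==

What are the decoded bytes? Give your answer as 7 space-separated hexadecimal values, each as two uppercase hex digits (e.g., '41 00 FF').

Answer: DE FD 91 54 E3 B7 AC

Derivation:
After char 0 ('3'=55): chars_in_quartet=1 acc=0x37 bytes_emitted=0
After char 1 ('v'=47): chars_in_quartet=2 acc=0xDEF bytes_emitted=0
After char 2 ('2'=54): chars_in_quartet=3 acc=0x37BF6 bytes_emitted=0
After char 3 ('R'=17): chars_in_quartet=4 acc=0xDEFD91 -> emit DE FD 91, reset; bytes_emitted=3
After char 4 ('V'=21): chars_in_quartet=1 acc=0x15 bytes_emitted=3
After char 5 ('O'=14): chars_in_quartet=2 acc=0x54E bytes_emitted=3
After char 6 ('O'=14): chars_in_quartet=3 acc=0x1538E bytes_emitted=3
After char 7 ('3'=55): chars_in_quartet=4 acc=0x54E3B7 -> emit 54 E3 B7, reset; bytes_emitted=6
After char 8 ('r'=43): chars_in_quartet=1 acc=0x2B bytes_emitted=6
After char 9 ('A'=0): chars_in_quartet=2 acc=0xAC0 bytes_emitted=6
Padding '==': partial quartet acc=0xAC0 -> emit AC; bytes_emitted=7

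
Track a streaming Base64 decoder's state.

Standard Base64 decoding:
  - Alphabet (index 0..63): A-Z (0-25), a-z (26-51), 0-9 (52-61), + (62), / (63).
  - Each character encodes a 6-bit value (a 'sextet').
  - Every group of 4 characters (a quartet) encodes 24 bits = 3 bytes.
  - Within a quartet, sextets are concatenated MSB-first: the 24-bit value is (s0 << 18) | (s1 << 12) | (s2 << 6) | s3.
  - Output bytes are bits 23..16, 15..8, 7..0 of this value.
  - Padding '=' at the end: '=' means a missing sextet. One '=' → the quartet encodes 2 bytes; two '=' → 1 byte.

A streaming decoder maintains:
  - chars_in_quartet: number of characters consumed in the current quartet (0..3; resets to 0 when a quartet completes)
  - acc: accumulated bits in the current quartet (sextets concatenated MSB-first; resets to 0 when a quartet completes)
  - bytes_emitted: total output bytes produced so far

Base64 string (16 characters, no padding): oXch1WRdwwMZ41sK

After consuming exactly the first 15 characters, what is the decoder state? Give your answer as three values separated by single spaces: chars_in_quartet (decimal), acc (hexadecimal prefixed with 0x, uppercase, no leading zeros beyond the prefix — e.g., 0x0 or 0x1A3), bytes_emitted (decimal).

Answer: 3 0x38D6C 9

Derivation:
After char 0 ('o'=40): chars_in_quartet=1 acc=0x28 bytes_emitted=0
After char 1 ('X'=23): chars_in_quartet=2 acc=0xA17 bytes_emitted=0
After char 2 ('c'=28): chars_in_quartet=3 acc=0x285DC bytes_emitted=0
After char 3 ('h'=33): chars_in_quartet=4 acc=0xA17721 -> emit A1 77 21, reset; bytes_emitted=3
After char 4 ('1'=53): chars_in_quartet=1 acc=0x35 bytes_emitted=3
After char 5 ('W'=22): chars_in_quartet=2 acc=0xD56 bytes_emitted=3
After char 6 ('R'=17): chars_in_quartet=3 acc=0x35591 bytes_emitted=3
After char 7 ('d'=29): chars_in_quartet=4 acc=0xD5645D -> emit D5 64 5D, reset; bytes_emitted=6
After char 8 ('w'=48): chars_in_quartet=1 acc=0x30 bytes_emitted=6
After char 9 ('w'=48): chars_in_quartet=2 acc=0xC30 bytes_emitted=6
After char 10 ('M'=12): chars_in_quartet=3 acc=0x30C0C bytes_emitted=6
After char 11 ('Z'=25): chars_in_quartet=4 acc=0xC30319 -> emit C3 03 19, reset; bytes_emitted=9
After char 12 ('4'=56): chars_in_quartet=1 acc=0x38 bytes_emitted=9
After char 13 ('1'=53): chars_in_quartet=2 acc=0xE35 bytes_emitted=9
After char 14 ('s'=44): chars_in_quartet=3 acc=0x38D6C bytes_emitted=9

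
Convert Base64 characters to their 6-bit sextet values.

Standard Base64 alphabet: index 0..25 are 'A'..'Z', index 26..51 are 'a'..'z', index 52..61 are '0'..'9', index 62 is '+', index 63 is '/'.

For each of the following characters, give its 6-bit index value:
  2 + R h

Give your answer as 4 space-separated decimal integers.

Answer: 54 62 17 33

Derivation:
'2': 0..9 range, 52 + ord('2') − ord('0') = 54
'+': index 62
'R': A..Z range, ord('R') − ord('A') = 17
'h': a..z range, 26 + ord('h') − ord('a') = 33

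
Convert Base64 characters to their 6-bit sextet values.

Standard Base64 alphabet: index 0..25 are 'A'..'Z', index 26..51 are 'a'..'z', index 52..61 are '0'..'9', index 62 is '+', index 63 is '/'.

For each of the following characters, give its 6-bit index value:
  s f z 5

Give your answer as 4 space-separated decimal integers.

's': a..z range, 26 + ord('s') − ord('a') = 44
'f': a..z range, 26 + ord('f') − ord('a') = 31
'z': a..z range, 26 + ord('z') − ord('a') = 51
'5': 0..9 range, 52 + ord('5') − ord('0') = 57

Answer: 44 31 51 57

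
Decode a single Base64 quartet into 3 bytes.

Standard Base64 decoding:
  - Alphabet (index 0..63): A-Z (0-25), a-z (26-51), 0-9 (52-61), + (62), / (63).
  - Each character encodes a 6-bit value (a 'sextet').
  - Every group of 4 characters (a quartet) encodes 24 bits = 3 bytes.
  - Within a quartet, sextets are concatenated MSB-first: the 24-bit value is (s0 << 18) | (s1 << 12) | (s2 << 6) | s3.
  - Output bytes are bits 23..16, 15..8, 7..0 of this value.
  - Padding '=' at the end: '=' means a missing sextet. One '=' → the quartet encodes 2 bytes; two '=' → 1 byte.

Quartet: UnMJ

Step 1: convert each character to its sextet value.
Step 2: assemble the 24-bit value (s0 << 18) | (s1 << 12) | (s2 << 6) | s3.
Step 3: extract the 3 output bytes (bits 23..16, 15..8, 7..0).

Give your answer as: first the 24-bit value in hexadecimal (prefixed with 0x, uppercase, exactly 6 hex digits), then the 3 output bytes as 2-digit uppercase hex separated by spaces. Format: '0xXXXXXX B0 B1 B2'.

Sextets: U=20, n=39, M=12, J=9
24-bit: (20<<18) | (39<<12) | (12<<6) | 9
      = 0x500000 | 0x027000 | 0x000300 | 0x000009
      = 0x527309
Bytes: (v>>16)&0xFF=52, (v>>8)&0xFF=73, v&0xFF=09

Answer: 0x527309 52 73 09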